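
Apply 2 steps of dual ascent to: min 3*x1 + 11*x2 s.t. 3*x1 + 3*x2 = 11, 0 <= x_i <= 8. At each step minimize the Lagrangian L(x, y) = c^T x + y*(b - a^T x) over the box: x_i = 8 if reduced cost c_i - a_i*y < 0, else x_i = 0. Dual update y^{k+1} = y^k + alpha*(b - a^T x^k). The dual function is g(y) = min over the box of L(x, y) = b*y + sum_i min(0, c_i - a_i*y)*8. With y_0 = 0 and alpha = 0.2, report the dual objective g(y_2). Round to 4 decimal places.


Dual ascent for LP: min 3*x1 + 11*x2, 3*x1 + 3*x2 = 11, 0 <= x_i <= 8
Step 1: y^k = 0.0, reduced costs: (3.0, 11.0)
  x^k = (0.0, 0.0), subgradient = b - a^T x = 11.0
  y^{k+1} = 0.0 + 0.2*11.0 = 2.2
Step 2: y^k = 2.2, reduced costs: (-3.6, 4.4)
  x^k = (8.0, 0.0), subgradient = b - a^T x = -13.0
  y^{k+1} = 2.2 + 0.2*-13.0 = -0.4
Dual objective at y_2 = -0.4: reduced costs (4.2, 12.2), box minimizer x = (0.0, 0.0)
g(y_2) = b*y + (c1 - a1*y)*x1 + (c2 - a2*y)*x2 = 11*(-0.4) + 4.2*0.0 + 12.2*0.0 = -4.4 + 0.0 + 0.0 = -4.4


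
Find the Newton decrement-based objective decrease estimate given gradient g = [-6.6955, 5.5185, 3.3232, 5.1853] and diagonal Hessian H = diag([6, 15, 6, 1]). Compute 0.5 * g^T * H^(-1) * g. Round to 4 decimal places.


Step 1: H is diagonal, so H^(-1) * g = [-1.1159, 0.3679, 0.5539, 5.1853].
Step 2: g^T H^(-1) g = sum_i g_i^2 / H_ii
  = (-6.6955)^2/6 + (5.5185)^2/15 + (3.3232)^2/6 + (5.1853)^2/1
  = 7.4716 + 2.0303 + 1.8406 + 26.8873 = 38.2298
Step 3: Objective decrease = 0.5 * g^T H^(-1) g = 19.1149


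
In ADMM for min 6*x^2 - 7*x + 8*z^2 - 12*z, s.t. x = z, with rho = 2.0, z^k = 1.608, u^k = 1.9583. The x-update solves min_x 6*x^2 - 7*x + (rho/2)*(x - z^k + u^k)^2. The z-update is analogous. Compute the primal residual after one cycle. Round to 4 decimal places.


ADMM iteration with rho = 2.0, z^k = 1.608, u^k = 1.9583
Step 1: x-update.
Minimize 6*x^2 - 7*x + (2.0/2)*(x - 1.608 + 1.9583)^2
FOC: (2*6 + 2.0)*x = 7 + 2.0*(1.608 - 1.9583)
x^{k+1} = 0.45
Step 2: z-update.
Minimize 8*z^2 - 12*z + (2.0/2)*(0.45 - z + 1.9583)^2
FOC: (2*8 + 2.0)*z = 12 + 2.0*(0.45 + 1.9583)
z^{k+1} = 0.9343
Step 3: u-update.
u^{k+1} = 1.9583 + 0.45 - 0.9343 = 1.474
Step 4: Primal residual = |0.45 - 0.9343| = 0.4843


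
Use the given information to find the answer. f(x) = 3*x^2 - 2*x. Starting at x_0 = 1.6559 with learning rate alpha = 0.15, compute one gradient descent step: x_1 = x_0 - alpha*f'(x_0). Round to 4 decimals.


We compute the gradient at x_0 and apply the update.
f'(x) = 6*x - 2
f'(1.6559) = 6*1.6559 - 2 = 7.9354
x_1 = 1.6559 - 0.15*7.9354 = 0.4656


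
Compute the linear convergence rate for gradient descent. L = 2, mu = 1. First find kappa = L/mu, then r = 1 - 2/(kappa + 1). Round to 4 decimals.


Step 1: Compute the condition number.
kappa = L/mu = 2/1 = 2.0
Step 2: Compute the convergence rate.
r = 1 - 2/(kappa + 1) = 1 - 2*mu/(L + mu) = (L - mu)/(L + mu) = 1/3 = 0.3333


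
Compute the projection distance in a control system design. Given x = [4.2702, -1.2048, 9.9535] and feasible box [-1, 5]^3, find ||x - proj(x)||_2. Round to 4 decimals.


Project each component onto [-1, 5].
clip(4.2702) = 4.2702, clip(-1.2048) = -1.0, clip(9.9535) = 5.0
Projection = [4.2702, -1.0, 5.0]
Squared diffs: [0.0, 0.0419, 24.5372]
Distance = sqrt(24.5791) = 4.9577


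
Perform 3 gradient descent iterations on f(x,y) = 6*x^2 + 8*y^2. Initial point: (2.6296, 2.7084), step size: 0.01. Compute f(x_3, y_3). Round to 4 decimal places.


Gradient descent on f(x,y) = 6*x^2 + 8*y^2.
Starting point: (2.6296, 2.7084), alpha = 0.01
Step 1: grad_x = 2*6*2.6296 = 31.5552, grad_y = 2*8*2.7084 = 43.3344
  x_1 = 2.6296 - 0.01*31.5552 = 2.314
  y_1 = 2.7084 - 0.01*43.3344 = 2.2751
Step 2: grad_x = 2*6*2.314 = 27.7686, grad_y = 2*8*2.2751 = 36.4009
  x_2 = 2.314 - 0.01*27.7686 = 2.0364
  y_2 = 2.2751 - 0.01*36.4009 = 1.911
Step 3: grad_x = 2*6*2.0364 = 24.4363, grad_y = 2*8*1.911 = 30.5768
  x_3 = 2.0364 - 0.01*24.4363 = 1.792
  y_3 = 1.911 - 0.01*30.5768 = 1.6053
f(1.792, 1.6053) = 6*1.792^2 + 8*1.6053^2 = 39.8829


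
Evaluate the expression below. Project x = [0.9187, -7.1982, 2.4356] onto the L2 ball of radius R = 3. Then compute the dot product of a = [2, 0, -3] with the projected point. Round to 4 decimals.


Step 1: Compute ||x|| (intermediates to 6 decimals).
||x|| = sqrt(0.9187^2 + (-7.1982)^2 + 2.4356^2) = 7.654426
Step 2: Project.
Since ||x|| > R, scale = R/||x|| = 3/7.654426 = 0.39193, proj(x) = scale * x
proj(x) = [0.360066, -2.821191, 0.954585]
Step 3: Dot product.
a^T * proj(x) = 2*0.360066 + 0*(-2.821191) - 3*0.954585 = -2.1436


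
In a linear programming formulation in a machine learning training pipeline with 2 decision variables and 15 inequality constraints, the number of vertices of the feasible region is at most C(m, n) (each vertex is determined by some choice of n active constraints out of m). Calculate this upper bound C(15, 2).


Each vertex corresponds to some choice of n active constraints out of m, so the number of vertices is at most C(m, n) = m! / (n!(m-n)!).
m = 15, n = 2
Numerator: 15 * 14
Denominator: 2! = 2
C(15, 2) = 105


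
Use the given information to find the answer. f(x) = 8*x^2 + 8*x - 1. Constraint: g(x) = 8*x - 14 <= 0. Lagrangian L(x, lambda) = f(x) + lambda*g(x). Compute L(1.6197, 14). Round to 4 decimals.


Step 1: Evaluate f(x).
f(1.6197) = 8*1.6197^2 + 8*1.6197 - 1 = 32.945
Step 2: Evaluate g(x).
g(1.6197) = 8*1.6197 - 14 = -1.0424
Step 3: Compute Lagrangian.
L = 32.945 + 14*-1.0424 = 18.3514


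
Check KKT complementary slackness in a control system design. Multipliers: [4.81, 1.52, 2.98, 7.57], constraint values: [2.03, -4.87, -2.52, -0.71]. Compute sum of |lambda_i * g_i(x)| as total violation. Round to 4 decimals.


KKT complementary slackness check:
lambda_1 * g_1 = 4.81 * 2.03 = 9.7643
lambda_2 * g_2 = 1.52 * -4.87 = -7.4024
lambda_3 * g_3 = 2.98 * -2.52 = -7.5096
lambda_4 * g_4 = 7.57 * -0.71 = -5.3747
Total violation = 9.7643 + 7.4024 + 7.5096 + 5.3747 = 30.051


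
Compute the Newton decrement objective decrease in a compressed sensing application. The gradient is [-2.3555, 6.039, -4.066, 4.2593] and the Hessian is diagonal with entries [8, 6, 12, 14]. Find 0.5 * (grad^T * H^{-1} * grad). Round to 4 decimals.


Step 1: H is diagonal, so H^(-1) * g = [-0.2944, 1.0065, -0.3388, 0.3042].
Step 2: g^T H^(-1) g = sum_i g_i^2 / H_ii
  = (-2.3555)^2/8 + (6.039)^2/6 + (-4.066)^2/12 + (4.2593)^2/14
  = 0.6935 + 6.0783 + 1.3777 + 1.2958 = 9.4453
Step 3: Objective decrease = 0.5 * g^T H^(-1) g = 4.7227


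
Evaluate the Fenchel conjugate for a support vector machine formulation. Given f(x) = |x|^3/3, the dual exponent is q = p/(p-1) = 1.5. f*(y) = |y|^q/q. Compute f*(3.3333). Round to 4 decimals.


The conjugate exponent q satisfies 1/p + 1/q = 1.
p = 3, so q = 3/(3 - 1) = 1.5
|y|^q = 3.3333^1.5 = 6.0857
f*(3.3333) = 6.0857 / 1.5 = 4.0571


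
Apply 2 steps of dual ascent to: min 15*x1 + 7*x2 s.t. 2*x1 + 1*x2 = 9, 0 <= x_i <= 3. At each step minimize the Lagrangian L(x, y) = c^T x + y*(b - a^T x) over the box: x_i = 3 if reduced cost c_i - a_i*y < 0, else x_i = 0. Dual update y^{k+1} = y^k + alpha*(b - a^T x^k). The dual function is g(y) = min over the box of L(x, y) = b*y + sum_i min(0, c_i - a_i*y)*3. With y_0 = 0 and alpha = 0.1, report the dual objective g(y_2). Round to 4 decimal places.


Dual ascent for LP: min 15*x1 + 7*x2, 2*x1 + 1*x2 = 9, 0 <= x_i <= 3
Step 1: y^k = 0.0, reduced costs: (15.0, 7.0)
  x^k = (0.0, 0.0), subgradient = b - a^T x = 9.0
  y^{k+1} = 0.0 + 0.1*9.0 = 0.9
Step 2: y^k = 0.9, reduced costs: (13.2, 6.1)
  x^k = (0.0, 0.0), subgradient = b - a^T x = 9.0
  y^{k+1} = 0.9 + 0.1*9.0 = 1.8
Dual objective at y_2 = 1.8: reduced costs (11.4, 5.2), box minimizer x = (0.0, 0.0)
g(y_2) = b*y + (c1 - a1*y)*x1 + (c2 - a2*y)*x2 = 9*1.8 + 11.4*0.0 + 5.2*0.0 = 16.2 + 0.0 + 0.0 = 16.2


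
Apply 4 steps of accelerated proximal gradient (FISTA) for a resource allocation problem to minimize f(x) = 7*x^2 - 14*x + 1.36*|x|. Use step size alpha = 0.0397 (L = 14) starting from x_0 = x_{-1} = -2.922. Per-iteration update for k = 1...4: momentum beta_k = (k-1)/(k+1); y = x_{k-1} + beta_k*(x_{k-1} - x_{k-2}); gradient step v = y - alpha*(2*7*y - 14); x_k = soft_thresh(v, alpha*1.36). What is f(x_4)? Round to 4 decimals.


FISTA on f(x) = 7*x^2 - 14*x + 1.36*|x|
L = 14, alpha = 0.0397
Iteration 1: beta = 0.0, y = -2.922 + 0.0*(-2.922 + 2.922) = -2.922
  grad(y) = -54.908, v = y - alpha*grad = -0.7422
  prox(v) = soft_thresh(-0.7422, 0.054) = -0.6882
Iteration 2: beta = 0.3333, y = -0.6882 + 0.3333*(-0.6882 + 2.922) = 0.0565
  grad(y) = -13.2097, v = y - alpha*grad = 0.5809
  prox(v) = soft_thresh(0.5809, 0.054) = 0.5269
Iteration 3: beta = 0.5, y = 0.5269 + 0.5*(0.5269 + 0.6882) = 1.1344
  grad(y) = 1.8817, v = y - alpha*grad = 1.0597
  prox(v) = soft_thresh(1.0597, 0.054) = 1.0057
Iteration 4: beta = 0.6, y = 1.0057 + 0.6*(1.0057 - 0.5269) = 1.293
  grad(y) = 4.1021, v = y - alpha*grad = 1.1302
  prox(v) = soft_thresh(1.1302, 0.054) = 1.0762
f(x_4) = 7*1.0762^2 - 14*1.0762 + 1.36*|1.0762| = -5.4958


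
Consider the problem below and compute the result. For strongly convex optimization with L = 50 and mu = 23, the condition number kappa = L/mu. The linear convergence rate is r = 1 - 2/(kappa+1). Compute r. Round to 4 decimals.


Step 1: Compute the condition number.
kappa = L/mu = 50/23 = 2.1739
Step 2: Compute the convergence rate.
r = 1 - 2/(kappa + 1) = 1 - 2*mu/(L + mu) = (L - mu)/(L + mu) = 27/73 = 0.3699


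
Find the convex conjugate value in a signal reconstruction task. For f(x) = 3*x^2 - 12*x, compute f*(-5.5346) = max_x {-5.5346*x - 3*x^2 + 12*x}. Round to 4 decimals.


f*(y) = sup_x {y*x - a*x^2 - b*x} = sup_x {(y-b)*x - a*x^2}
FOC: (y - b) - 2a*x = 0 => x* = (y - b)/(2a)
x* = (-5.5346 + 12)/(2*3) = 1.0776
f*(-5.5346) = (y-b)^2/(4a) = (-5.5346 + 12)^2/(4*3)
= 41.8014/12 = 3.4834


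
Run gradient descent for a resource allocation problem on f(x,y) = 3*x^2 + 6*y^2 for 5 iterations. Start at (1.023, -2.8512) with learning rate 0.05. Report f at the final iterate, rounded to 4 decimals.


Gradient descent on f(x,y) = 3*x^2 + 6*y^2.
Starting point: (1.023, -2.8512), alpha = 0.05
Step 1: grad_x = 2*3*1.023 = 6.138, grad_y = 2*6*-2.8512 = -34.2144
  x_1 = 1.023 - 0.05*6.138 = 0.7161
  y_1 = -2.8512 - 0.05*-34.2144 = -1.1405
Step 2: grad_x = 2*3*0.7161 = 4.2966, grad_y = 2*6*-1.1405 = -13.6858
  x_2 = 0.7161 - 0.05*4.2966 = 0.5013
  y_2 = -1.1405 - 0.05*-13.6858 = -0.4562
Step 3: grad_x = 2*3*0.5013 = 3.0076, grad_y = 2*6*-0.4562 = -5.4743
  x_3 = 0.5013 - 0.05*3.0076 = 0.3509
  y_3 = -0.4562 - 0.05*-5.4743 = -0.1825
Step 4: grad_x = 2*3*0.3509 = 2.1053, grad_y = 2*6*-0.1825 = -2.1897
  x_4 = 0.3509 - 0.05*2.1053 = 0.2456
  y_4 = -0.1825 - 0.05*-2.1897 = -0.073
Step 5: grad_x = 2*3*0.2456 = 1.4737, grad_y = 2*6*-0.073 = -0.8759
  x_5 = 0.2456 - 0.05*1.4737 = 0.1719
  y_5 = -0.073 - 0.05*-0.8759 = -0.0292
f(0.1719, -0.0292) = 3*0.1719^2 + 6*(-0.0292)^2 = 0.0938


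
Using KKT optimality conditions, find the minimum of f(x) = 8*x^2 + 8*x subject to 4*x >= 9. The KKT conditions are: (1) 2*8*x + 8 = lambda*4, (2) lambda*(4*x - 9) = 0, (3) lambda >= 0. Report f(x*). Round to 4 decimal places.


Step 1: Try lambda = 0 (constraint inactive).
x_unc = -8/(2*8) = -0.5
Check: 4*-0.5 = -2.0 < 9 -- violated!
Step 2: Constraint must be active: 4*x = 9
x* = 9/4 = 2.25
lambda = (2*8*2.25 + 8)/4 = 11.0
Step 3: Compute optimal value.
f(x*) = 8*2.25^2 + 8*2.25 = 58.5


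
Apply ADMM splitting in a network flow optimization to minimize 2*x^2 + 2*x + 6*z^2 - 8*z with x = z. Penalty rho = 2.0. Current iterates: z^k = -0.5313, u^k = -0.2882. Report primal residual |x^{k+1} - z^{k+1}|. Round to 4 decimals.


ADMM iteration with rho = 2.0, z^k = -0.5313, u^k = -0.2882
Step 1: x-update.
Minimize 2*x^2 + 2*x + (2.0/2)*(x + 0.5313 - 0.2882)^2
FOC: (2*2 + 2.0)*x = -2 + 2.0*(-0.5313 + 0.2882)
x^{k+1} = -0.4144
Step 2: z-update.
Minimize 6*z^2 - 8*z + (2.0/2)*(-0.4144 - z - 0.2882)^2
FOC: (2*6 + 2.0)*z = 8 + 2.0*(-0.4144 - 0.2882)
z^{k+1} = 0.4711
Step 3: u-update.
u^{k+1} = -0.2882 - 0.4144 - 0.4711 = -1.1736
Step 4: Primal residual = |-0.4144 - 0.4711| = 0.8854


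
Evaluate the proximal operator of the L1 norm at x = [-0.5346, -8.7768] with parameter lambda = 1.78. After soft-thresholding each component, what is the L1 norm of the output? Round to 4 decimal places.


Soft-thresholding with lambda = 1.78:
prox(-0.5346) = sign(-0.5346)*max(|-0.5346| - 1.78, 0) = 0.0
prox(-8.7768) = sign(-8.7768)*max(|-8.7768| - 1.78, 0) = -6.9968
prox(x) = [0.0, -6.9968]
||prox(x)||_1 = 0.0 + 6.9968 = 6.9968


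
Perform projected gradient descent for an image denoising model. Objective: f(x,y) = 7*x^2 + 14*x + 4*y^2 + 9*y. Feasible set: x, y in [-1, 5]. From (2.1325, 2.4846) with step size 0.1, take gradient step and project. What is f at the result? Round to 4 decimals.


Step 1: Compute gradient at (2.1325, 2.4846).
grad_x = 2*7*2.1325 + 14 = 43.855
grad_y = 2*4*2.4846 + 9 = 28.8768
Step 2: Gradient step.
x_raw = 2.1325 - 0.1*43.855 = -2.253
y_raw = 2.4846 - 0.1*28.8768 = -0.4031
Step 3: Project onto [-1, 5].
x_proj = clip(-2.253) = -1.0
y_proj = clip(-0.4031) = -0.4031
Step 4: Evaluate f.
f(-1.0, -0.4031) = -9.9778


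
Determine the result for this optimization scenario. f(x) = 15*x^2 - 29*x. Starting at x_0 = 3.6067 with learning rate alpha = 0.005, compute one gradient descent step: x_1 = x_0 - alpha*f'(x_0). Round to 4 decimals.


We compute the gradient at x_0 and apply the update.
f'(x) = 30*x - 29
f'(3.6067) = 30*3.6067 - 29 = 79.201
x_1 = 3.6067 - 0.005*79.201 = 3.2107


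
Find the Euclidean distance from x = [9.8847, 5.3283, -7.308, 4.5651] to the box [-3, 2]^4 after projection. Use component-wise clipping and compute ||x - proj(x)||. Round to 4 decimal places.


Project each component onto [-3, 2].
clip(9.8847) = 2.0, clip(5.3283) = 2.0, clip(-7.308) = -3.0, clip(4.5651) = 2.0
Projection = [2.0, 2.0, -3.0, 2.0]
Squared diffs: [62.1685, 11.0776, 18.5589, 6.5797]
Distance = sqrt(98.3847) = 9.9189


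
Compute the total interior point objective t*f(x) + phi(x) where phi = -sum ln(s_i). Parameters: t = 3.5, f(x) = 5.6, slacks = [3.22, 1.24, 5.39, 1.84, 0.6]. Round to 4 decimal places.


Step 1: Compute log-barrier.
ln values: [1.1694, 0.2151, 1.6845, 0.6098, -0.5108]
phi = -(1.1694 + 0.2151 + 1.6845 + 0.6098 - 0.5108) = -3.168
Step 2: Compute augmented objective.
t*f(x) = 3.5*5.6 = 19.6
Total = 19.6 - 3.168 = 16.432


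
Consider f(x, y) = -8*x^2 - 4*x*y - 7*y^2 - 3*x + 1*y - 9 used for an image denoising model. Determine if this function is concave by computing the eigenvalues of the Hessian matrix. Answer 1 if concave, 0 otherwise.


The Hessian of f(x,y) = -8*x^2 - 4*x*y - 7*y^2 - 3*x + 1*y - 9 is:
H = [[-16, -4], [-4, -14]]
Trace = -16 - 14 = -30
Determinant = -16*-14 - (-4)^2 = 208
Discriminant = (-30)^2 - 4*208 = 68.0
Eigenvalues: lambda_1 = -19.1231, lambda_2 = -10.8769
The function is concave.

1


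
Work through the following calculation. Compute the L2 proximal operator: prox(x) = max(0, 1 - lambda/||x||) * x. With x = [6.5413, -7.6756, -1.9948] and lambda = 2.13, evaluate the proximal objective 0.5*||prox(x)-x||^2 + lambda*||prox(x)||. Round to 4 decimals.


Step 1: Compute ||x||.
||x|| = 10.2802
Step 2: Compute scaling factor.
scale = max(0, 1 - 2.13/10.2802) = 0.7928
Step 3: prox(x) = [5.186, -6.0853, -1.5815]
||prox(x)|| = 8.1502
Step 4: Proximal objective.
0.5*||prox-x||^2 = 2.2685
lambda*||prox|| = 17.3599
Total = 19.6284


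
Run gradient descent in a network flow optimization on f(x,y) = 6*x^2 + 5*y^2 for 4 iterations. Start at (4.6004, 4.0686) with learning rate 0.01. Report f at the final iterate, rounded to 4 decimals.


Gradient descent on f(x,y) = 6*x^2 + 5*y^2.
Starting point: (4.6004, 4.0686), alpha = 0.01
Step 1: grad_x = 2*6*4.6004 = 55.2048, grad_y = 2*5*4.0686 = 40.686
  x_1 = 4.6004 - 0.01*55.2048 = 4.0484
  y_1 = 4.0686 - 0.01*40.686 = 3.6617
Step 2: grad_x = 2*6*4.0484 = 48.5802, grad_y = 2*5*3.6617 = 36.6174
  x_2 = 4.0484 - 0.01*48.5802 = 3.5625
  y_2 = 3.6617 - 0.01*36.6174 = 3.2956
Step 3: grad_x = 2*6*3.5625 = 42.7506, grad_y = 2*5*3.2956 = 32.9557
  x_3 = 3.5625 - 0.01*42.7506 = 3.135
  y_3 = 3.2956 - 0.01*32.9557 = 2.966
Step 4: grad_x = 2*6*3.135 = 37.6205, grad_y = 2*5*2.966 = 29.6601
  x_4 = 3.135 - 0.01*37.6205 = 2.7588
  y_4 = 2.966 - 0.01*29.6601 = 2.6694
f(2.7588, 2.6694) = 6*2.7588^2 + 5*2.6694^2 = 81.2958


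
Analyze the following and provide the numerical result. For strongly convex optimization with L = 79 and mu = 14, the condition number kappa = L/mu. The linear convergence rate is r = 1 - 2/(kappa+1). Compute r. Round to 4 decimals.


Step 1: Compute the condition number.
kappa = L/mu = 79/14 = 5.6429
Step 2: Compute the convergence rate.
r = 1 - 2/(kappa + 1) = 1 - 2*mu/(L + mu) = (L - mu)/(L + mu) = 65/93 = 0.6989


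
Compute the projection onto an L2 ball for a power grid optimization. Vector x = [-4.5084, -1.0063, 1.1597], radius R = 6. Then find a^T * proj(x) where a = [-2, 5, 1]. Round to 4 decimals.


Step 1: Compute ||x|| (intermediates to 6 decimals).
||x|| = sqrt((-4.5084)^2 + (-1.0063)^2 + 1.1597^2) = 4.76269
Step 2: Project.
Since ||x|| <= R, proj = x (no scaling needed).
proj(x) = [-4.5084, -1.0063, 1.1597]
Step 3: Dot product.
a^T * proj(x) = -2*(-4.5084) + 5*(-1.0063) + 1*1.1597 = 5.145


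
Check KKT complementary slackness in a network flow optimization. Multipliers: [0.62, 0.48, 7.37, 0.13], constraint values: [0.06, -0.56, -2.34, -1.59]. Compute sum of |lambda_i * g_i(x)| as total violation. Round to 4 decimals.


KKT complementary slackness check:
lambda_1 * g_1 = 0.62 * 0.06 = 0.0372
lambda_2 * g_2 = 0.48 * -0.56 = -0.2688
lambda_3 * g_3 = 7.37 * -2.34 = -17.2458
lambda_4 * g_4 = 0.13 * -1.59 = -0.2067
Total violation = 0.0372 + 0.2688 + 17.2458 + 0.2067 = 17.7585


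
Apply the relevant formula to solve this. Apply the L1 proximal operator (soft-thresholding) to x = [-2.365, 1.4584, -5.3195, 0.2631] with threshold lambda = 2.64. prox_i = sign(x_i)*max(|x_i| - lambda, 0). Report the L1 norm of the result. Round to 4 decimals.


Soft-thresholding with lambda = 2.64:
prox(-2.365) = sign(-2.365)*max(|-2.365| - 2.64, 0) = 0.0
prox(1.4584) = sign(1.4584)*max(|1.4584| - 2.64, 0) = 0.0
prox(-5.3195) = sign(-5.3195)*max(|-5.3195| - 2.64, 0) = -2.6795
prox(0.2631) = sign(0.2631)*max(|0.2631| - 2.64, 0) = 0.0
prox(x) = [0.0, 0.0, -2.6795, 0.0]
||prox(x)||_1 = 0.0 + 0.0 + 2.6795 + 0.0 = 2.6795


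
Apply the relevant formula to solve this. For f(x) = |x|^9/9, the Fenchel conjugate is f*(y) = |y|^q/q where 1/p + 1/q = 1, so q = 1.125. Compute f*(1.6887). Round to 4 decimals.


The conjugate exponent q satisfies 1/p + 1/q = 1.
p = 9, so q = 9/(9 - 1) = 1.125
|y|^q = 1.6887^1.125 = 1.803
f*(1.6887) = 1.803 / 1.125 = 1.6027


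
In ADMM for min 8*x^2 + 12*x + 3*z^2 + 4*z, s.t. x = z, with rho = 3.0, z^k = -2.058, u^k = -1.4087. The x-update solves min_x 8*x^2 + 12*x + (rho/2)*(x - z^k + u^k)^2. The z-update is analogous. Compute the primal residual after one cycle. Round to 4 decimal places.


ADMM iteration with rho = 3.0, z^k = -2.058, u^k = -1.4087
Step 1: x-update.
Minimize 8*x^2 + 12*x + (3.0/2)*(x + 2.058 - 1.4087)^2
FOC: (2*8 + 3.0)*x = -12 + 3.0*(-2.058 + 1.4087)
x^{k+1} = -0.7341
Step 2: z-update.
Minimize 3*z^2 + 4*z + (3.0/2)*(-0.7341 - z - 1.4087)^2
FOC: (2*3 + 3.0)*z = -4 + 3.0*(-0.7341 - 1.4087)
z^{k+1} = -1.1587
Step 3: u-update.
u^{k+1} = -1.4087 - 0.7341 + 1.1587 = -0.9841
Step 4: Primal residual = |-0.7341 + 1.1587| = 0.4246


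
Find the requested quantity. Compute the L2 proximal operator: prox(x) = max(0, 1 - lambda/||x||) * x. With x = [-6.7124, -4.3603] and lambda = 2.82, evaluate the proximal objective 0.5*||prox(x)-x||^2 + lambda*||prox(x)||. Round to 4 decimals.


Step 1: Compute ||x||.
||x|| = 8.0043
Step 2: Compute scaling factor.
scale = max(0, 1 - 2.82/8.0043) = 0.6477
Step 3: prox(x) = [-4.3475, -2.8241]
||prox(x)|| = 5.1843
Step 4: Proximal objective.
0.5*||prox-x||^2 = 3.9762
lambda*||prox|| = 14.6197
Total = 18.5959


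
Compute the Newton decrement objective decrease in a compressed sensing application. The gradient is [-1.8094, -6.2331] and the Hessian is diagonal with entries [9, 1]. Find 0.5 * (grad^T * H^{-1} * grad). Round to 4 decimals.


Step 1: H is diagonal, so H^(-1) * g = [-0.201, -6.2331].
Step 2: g^T H^(-1) g = sum_i g_i^2 / H_ii
  = (-1.8094)^2/9 + (-6.2331)^2/1
  = 0.3638 + 38.8515 = 39.2153
Step 3: Objective decrease = 0.5 * g^T H^(-1) g = 19.6077


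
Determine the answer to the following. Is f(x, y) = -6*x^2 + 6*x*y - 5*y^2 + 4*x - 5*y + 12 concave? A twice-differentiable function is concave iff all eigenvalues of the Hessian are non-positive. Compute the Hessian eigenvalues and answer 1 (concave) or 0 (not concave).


The Hessian of f(x,y) = -6*x^2 + 6*x*y - 5*y^2 + 4*x - 5*y + 12 is:
H = [[-12, 6], [6, -10]]
Trace = -12 - 10 = -22
Determinant = -12*-10 - (6)^2 = 84
Discriminant = (-22)^2 - 4*84 = 148.0
Eigenvalues: lambda_1 = -17.0828, lambda_2 = -4.9172
The function is concave.

1


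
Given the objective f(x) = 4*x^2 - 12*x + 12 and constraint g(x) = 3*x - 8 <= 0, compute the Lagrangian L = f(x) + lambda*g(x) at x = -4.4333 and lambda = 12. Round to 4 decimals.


Step 1: Evaluate f(x).
f(-4.4333) = 4*(-4.4333)^2 - 12*(-4.4333) + 12 = 143.8162
Step 2: Evaluate g(x).
g(-4.4333) = 3*-4.4333 - 8 = -21.2999
Step 3: Compute Lagrangian.
L = 143.8162 + 12*-21.2999 = -111.7826


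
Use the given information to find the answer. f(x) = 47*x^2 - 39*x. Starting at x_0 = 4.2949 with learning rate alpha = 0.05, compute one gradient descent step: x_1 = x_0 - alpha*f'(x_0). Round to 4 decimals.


We compute the gradient at x_0 and apply the update.
f'(x) = 94*x - 39
f'(4.2949) = 94*4.2949 - 39 = 364.7206
x_1 = 4.2949 - 0.05*364.7206 = -13.9411


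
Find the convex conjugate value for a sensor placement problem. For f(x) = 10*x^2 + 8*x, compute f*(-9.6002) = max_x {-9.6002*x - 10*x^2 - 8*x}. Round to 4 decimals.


f*(y) = sup_x {y*x - a*x^2 - b*x} = sup_x {(y-b)*x - a*x^2}
FOC: (y - b) - 2a*x = 0 => x* = (y - b)/(2a)
x* = (-9.6002 - 8)/(2*10) = -0.88
f*(-9.6002) = (y-b)^2/(4a) = (-9.6002 - 8)^2/(4*10)
= 309.767/40 = 7.7442


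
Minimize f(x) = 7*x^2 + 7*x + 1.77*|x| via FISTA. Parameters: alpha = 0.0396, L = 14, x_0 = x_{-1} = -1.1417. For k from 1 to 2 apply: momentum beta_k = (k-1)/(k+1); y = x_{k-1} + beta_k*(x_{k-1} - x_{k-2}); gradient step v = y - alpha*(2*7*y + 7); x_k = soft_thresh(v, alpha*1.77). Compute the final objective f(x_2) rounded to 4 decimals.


FISTA on f(x) = 7*x^2 + 7*x + 1.77*|x|
L = 14, alpha = 0.0396
Iteration 1: beta = 0.0, y = -1.1417 + 0.0*(-1.1417 + 1.1417) = -1.1417
  grad(y) = -8.9838, v = y - alpha*grad = -0.7859
  prox(v) = soft_thresh(-0.7859, 0.0701) = -0.7158
Iteration 2: beta = 0.3333, y = -0.7158 + 0.3333*(-0.7158 + 1.1417) = -0.5739
  grad(y) = -1.0346, v = y - alpha*grad = -0.5329
  prox(v) = soft_thresh(-0.5329, 0.0701) = -0.4628
f(x_2) = 7*(-0.4628)^2 + 7*(-0.4628) + 1.77*|-0.4628| = -0.9211


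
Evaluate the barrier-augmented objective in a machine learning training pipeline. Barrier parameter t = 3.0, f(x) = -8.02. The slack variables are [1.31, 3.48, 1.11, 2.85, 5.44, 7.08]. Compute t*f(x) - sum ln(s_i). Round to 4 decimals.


Step 1: Compute log-barrier.
ln values: [0.27, 1.247, 0.1044, 1.0473, 1.6938, 1.9573]
phi = -(0.27 + 1.247 + 0.1044 + 1.0473 + 1.6938 + 1.9573) = -6.3198
Step 2: Compute augmented objective.
t*f(x) = 3.0*-8.02 = -24.06
Total = -24.06 - 6.3198 = -30.3798


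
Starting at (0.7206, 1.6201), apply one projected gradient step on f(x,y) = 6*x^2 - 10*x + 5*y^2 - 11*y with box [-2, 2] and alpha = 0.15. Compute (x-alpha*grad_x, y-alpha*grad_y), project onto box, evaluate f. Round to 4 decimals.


Step 1: Compute gradient at (0.7206, 1.6201).
grad_x = 2*6*0.7206 - 10 = -1.3528
grad_y = 2*5*1.6201 - 11 = 5.201
Step 2: Gradient step.
x_raw = 0.7206 - 0.15*-1.3528 = 0.9235
y_raw = 1.6201 - 0.15*5.201 = 0.84
Step 3: Project onto [-2, 2].
x_proj = clip(0.9235) = 0.9235
y_proj = clip(0.84) = 0.84
Step 4: Evaluate f.
f(0.9235, 0.84) = -9.8297


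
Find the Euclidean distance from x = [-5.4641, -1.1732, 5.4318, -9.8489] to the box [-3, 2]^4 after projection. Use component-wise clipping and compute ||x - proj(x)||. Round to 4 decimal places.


Project each component onto [-3, 2].
clip(-5.4641) = -3.0, clip(-1.1732) = -1.1732, clip(5.4318) = 2.0, clip(-9.8489) = -3.0
Projection = [-3.0, -1.1732, 2.0, -3.0]
Squared diffs: [6.0718, 0.0, 11.7773, 46.9074]
Distance = sqrt(64.7565) = 8.0471


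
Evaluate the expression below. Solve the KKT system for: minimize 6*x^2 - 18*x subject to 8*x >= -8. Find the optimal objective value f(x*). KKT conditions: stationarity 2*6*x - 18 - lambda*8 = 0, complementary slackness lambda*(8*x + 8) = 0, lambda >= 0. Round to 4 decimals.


Step 1: Try lambda = 0 (constraint inactive).
Stationarity: 2*6*x - 18 = 0
x* = 18/(2*6) = 1.5
Check constraint: 8*1.5 = 12.0 >= -8 -- satisfied.
Step 2: Compute optimal value.
f(x*) = 6*1.5^2 - 18*1.5 = -13.5


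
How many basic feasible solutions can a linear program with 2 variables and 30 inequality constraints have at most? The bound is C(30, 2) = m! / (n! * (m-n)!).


Each vertex corresponds to some choice of n active constraints out of m, so the number of vertices is at most C(m, n) = m! / (n!(m-n)!).
m = 30, n = 2
Numerator: 30 * 29
Denominator: 2! = 2
C(30, 2) = 435


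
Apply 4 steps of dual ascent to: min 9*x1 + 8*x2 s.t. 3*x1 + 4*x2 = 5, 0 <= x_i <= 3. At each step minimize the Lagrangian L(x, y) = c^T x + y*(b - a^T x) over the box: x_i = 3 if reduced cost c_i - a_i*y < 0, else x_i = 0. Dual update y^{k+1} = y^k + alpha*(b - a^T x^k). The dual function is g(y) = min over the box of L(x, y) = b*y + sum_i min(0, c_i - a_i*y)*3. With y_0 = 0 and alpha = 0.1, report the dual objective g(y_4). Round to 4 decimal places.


Dual ascent for LP: min 9*x1 + 8*x2, 3*x1 + 4*x2 = 5, 0 <= x_i <= 3
Step 1: y^k = 0.0, reduced costs: (9.0, 8.0)
  x^k = (0.0, 0.0), subgradient = b - a^T x = 5.0
  y^{k+1} = 0.0 + 0.1*5.0 = 0.5
Step 2: y^k = 0.5, reduced costs: (7.5, 6.0)
  x^k = (0.0, 0.0), subgradient = b - a^T x = 5.0
  y^{k+1} = 0.5 + 0.1*5.0 = 1.0
Step 3: y^k = 1.0, reduced costs: (6.0, 4.0)
  x^k = (0.0, 0.0), subgradient = b - a^T x = 5.0
  y^{k+1} = 1.0 + 0.1*5.0 = 1.5
Step 4: y^k = 1.5, reduced costs: (4.5, 2.0)
  x^k = (0.0, 0.0), subgradient = b - a^T x = 5.0
  y^{k+1} = 1.5 + 0.1*5.0 = 2.0
Dual objective at y_4 = 2.0: reduced costs (3.0, 0.0), box minimizer x = (0.0, 0.0)
g(y_4) = b*y + (c1 - a1*y)*x1 + (c2 - a2*y)*x2 = 5*2.0 + 3.0*0.0 + 0.0*0.0 = 10.0 + 0.0 + 0.0 = 10.0


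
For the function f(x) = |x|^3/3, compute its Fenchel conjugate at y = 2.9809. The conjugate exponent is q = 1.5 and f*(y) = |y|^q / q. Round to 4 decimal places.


The conjugate exponent q satisfies 1/p + 1/q = 1.
p = 3, so q = 3/(3 - 1) = 1.5
|y|^q = 2.9809^1.5 = 5.1466
f*(2.9809) = 5.1466 / 1.5 = 3.4311


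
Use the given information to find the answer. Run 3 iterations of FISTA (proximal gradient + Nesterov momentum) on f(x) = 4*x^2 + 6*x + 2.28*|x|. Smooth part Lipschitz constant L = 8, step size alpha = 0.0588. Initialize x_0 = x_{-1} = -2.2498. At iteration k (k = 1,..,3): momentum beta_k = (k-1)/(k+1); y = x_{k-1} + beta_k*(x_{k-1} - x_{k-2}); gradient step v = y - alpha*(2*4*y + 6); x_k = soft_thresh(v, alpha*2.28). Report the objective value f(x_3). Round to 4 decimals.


FISTA on f(x) = 4*x^2 + 6*x + 2.28*|x|
L = 8, alpha = 0.0588
Iteration 1: beta = 0.0, y = -2.2498 + 0.0*(-2.2498 + 2.2498) = -2.2498
  grad(y) = -11.9984, v = y - alpha*grad = -1.5443
  prox(v) = soft_thresh(-1.5443, 0.1341) = -1.4102
Iteration 2: beta = 0.3333, y = -1.4102 + 0.3333*(-1.4102 + 2.2498) = -1.1304
  grad(y) = -3.043, v = y - alpha*grad = -0.9514
  prox(v) = soft_thresh(-0.9514, 0.1341) = -0.8174
Iteration 3: beta = 0.5, y = -0.8174 + 0.5*(-0.8174 + 1.4102) = -0.521
  grad(y) = 1.8323, v = y - alpha*grad = -0.6287
  prox(v) = soft_thresh(-0.6287, 0.1341) = -0.4946
f(x_3) = 4*(-0.4946)^2 + 6*(-0.4946) + 2.28*|-0.4946| = -0.8614


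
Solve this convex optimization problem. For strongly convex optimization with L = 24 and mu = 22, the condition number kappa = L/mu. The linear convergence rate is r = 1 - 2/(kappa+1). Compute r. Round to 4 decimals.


Step 1: Compute the condition number.
kappa = L/mu = 24/22 = 1.0909
Step 2: Compute the convergence rate.
r = 1 - 2/(kappa + 1) = 1 - 2*mu/(L + mu) = (L - mu)/(L + mu) = 2/46 = 0.0435


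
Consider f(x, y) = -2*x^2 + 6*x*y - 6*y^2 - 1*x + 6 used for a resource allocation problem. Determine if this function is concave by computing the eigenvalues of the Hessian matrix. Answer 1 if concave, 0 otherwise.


The Hessian of f(x,y) = -2*x^2 + 6*x*y - 6*y^2 - 1*x + 6 is:
H = [[-4, 6], [6, -12]]
Trace = -4 - 12 = -16
Determinant = -4*-12 - (6)^2 = 12
Discriminant = (-16)^2 - 4*12 = 208.0
Eigenvalues: lambda_1 = -15.2111, lambda_2 = -0.7889
The function is concave.

1


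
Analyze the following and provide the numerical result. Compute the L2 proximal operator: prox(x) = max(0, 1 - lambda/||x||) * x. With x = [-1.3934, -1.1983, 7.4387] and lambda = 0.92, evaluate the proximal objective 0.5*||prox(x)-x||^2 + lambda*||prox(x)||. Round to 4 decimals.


Step 1: Compute ||x||.
||x|| = 7.6624
Step 2: Compute scaling factor.
scale = max(0, 1 - 0.92/7.6624) = 0.8799
Step 3: prox(x) = [-1.2261, -1.0544, 6.5456]
||prox(x)|| = 6.7424
Step 4: Proximal objective.
0.5*||prox-x||^2 = 0.4232
lambda*||prox|| = 6.203
Total = 6.6262


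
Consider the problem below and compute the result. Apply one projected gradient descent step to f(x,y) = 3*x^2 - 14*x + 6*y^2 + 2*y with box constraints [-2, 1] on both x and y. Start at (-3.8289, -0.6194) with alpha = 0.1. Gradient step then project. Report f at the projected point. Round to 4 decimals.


Step 1: Compute gradient at (-3.8289, -0.6194).
grad_x = 2*3*-3.8289 - 14 = -36.9734
grad_y = 2*6*-0.6194 + 2 = -5.4328
Step 2: Gradient step.
x_raw = -3.8289 - 0.1*-36.9734 = -0.1316
y_raw = -0.6194 - 0.1*-5.4328 = -0.0761
Step 3: Project onto [-2, 1].
x_proj = clip(-0.1316) = -0.1316
y_proj = clip(-0.0761) = -0.0761
Step 4: Evaluate f.
f(-0.1316, -0.0761) = 1.7763


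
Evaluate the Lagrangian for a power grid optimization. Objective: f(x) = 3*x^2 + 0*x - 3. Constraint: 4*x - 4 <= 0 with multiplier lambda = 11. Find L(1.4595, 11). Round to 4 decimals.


Step 1: Evaluate f(x).
f(1.4595) = 3*1.4595^2 + 0*1.4595 - 3 = 3.3904
Step 2: Evaluate g(x).
g(1.4595) = 4*1.4595 - 4 = 1.838
Step 3: Compute Lagrangian.
L = 3.3904 + 11*1.838 = 23.6084


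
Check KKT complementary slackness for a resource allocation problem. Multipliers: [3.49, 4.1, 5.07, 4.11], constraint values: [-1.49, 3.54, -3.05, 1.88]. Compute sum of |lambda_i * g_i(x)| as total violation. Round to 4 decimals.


KKT complementary slackness check:
lambda_1 * g_1 = 3.49 * -1.49 = -5.2001
lambda_2 * g_2 = 4.1 * 3.54 = 14.514
lambda_3 * g_3 = 5.07 * -3.05 = -15.4635
lambda_4 * g_4 = 4.11 * 1.88 = 7.7268
Total violation = 5.2001 + 14.514 + 15.4635 + 7.7268 = 42.9044


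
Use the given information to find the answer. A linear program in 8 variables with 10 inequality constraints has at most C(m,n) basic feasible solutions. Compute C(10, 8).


Each vertex corresponds to some choice of n active constraints out of m, so the number of vertices is at most C(m, n) = m! / (n!(m-n)!).
m = 10, n = 8
Numerator: 10 * 9 * 8 * 7 * 6 * 5 * 4 * 3
Denominator: 8! = 40320
C(10, 8) = 45


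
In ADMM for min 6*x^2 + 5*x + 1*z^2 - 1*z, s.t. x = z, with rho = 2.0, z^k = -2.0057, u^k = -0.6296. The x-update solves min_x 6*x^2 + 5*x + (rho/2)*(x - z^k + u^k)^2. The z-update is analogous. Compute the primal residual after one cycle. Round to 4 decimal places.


ADMM iteration with rho = 2.0, z^k = -2.0057, u^k = -0.6296
Step 1: x-update.
Minimize 6*x^2 + 5*x + (2.0/2)*(x + 2.0057 - 0.6296)^2
FOC: (2*6 + 2.0)*x = -5 + 2.0*(-2.0057 + 0.6296)
x^{k+1} = -0.5537
Step 2: z-update.
Minimize 1*z^2 - 1*z + (2.0/2)*(-0.5537 - z - 0.6296)^2
FOC: (2*1 + 2.0)*z = 1 + 2.0*(-0.5537 - 0.6296)
z^{k+1} = -0.3417
Step 3: u-update.
u^{k+1} = -0.6296 - 0.5537 + 0.3417 = -0.8417
Step 4: Primal residual = |-0.5537 + 0.3417| = 0.2121


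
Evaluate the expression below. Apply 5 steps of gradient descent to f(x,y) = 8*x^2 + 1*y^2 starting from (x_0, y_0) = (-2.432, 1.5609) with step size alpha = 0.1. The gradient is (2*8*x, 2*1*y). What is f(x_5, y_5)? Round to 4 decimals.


Gradient descent on f(x,y) = 8*x^2 + 1*y^2.
Starting point: (-2.432, 1.5609), alpha = 0.1
Step 1: grad_x = 2*8*-2.432 = -38.912, grad_y = 2*1*1.5609 = 3.1218
  x_1 = -2.432 - 0.1*-38.912 = 1.4592
  y_1 = 1.5609 - 0.1*3.1218 = 1.2487
Step 2: grad_x = 2*8*1.4592 = 23.3472, grad_y = 2*1*1.2487 = 2.4974
  x_2 = 1.4592 - 0.1*23.3472 = -0.8755
  y_2 = 1.2487 - 0.1*2.4974 = 0.999
Step 3: grad_x = 2*8*-0.8755 = -14.0083, grad_y = 2*1*0.999 = 1.998
  x_3 = -0.8755 - 0.1*-14.0083 = 0.5253
  y_3 = 0.999 - 0.1*1.998 = 0.7992
Step 4: grad_x = 2*8*0.5253 = 8.405, grad_y = 2*1*0.7992 = 1.5984
  x_4 = 0.5253 - 0.1*8.405 = -0.3152
  y_4 = 0.7992 - 0.1*1.5984 = 0.6393
Step 5: grad_x = 2*8*-0.3152 = -5.043, grad_y = 2*1*0.6393 = 1.2787
  x_5 = -0.3152 - 0.1*-5.043 = 0.1891
  y_5 = 0.6393 - 0.1*1.2787 = 0.5115
f(0.1891, 0.5115) = 8*0.1891^2 + 1*0.5115^2 = 0.5477


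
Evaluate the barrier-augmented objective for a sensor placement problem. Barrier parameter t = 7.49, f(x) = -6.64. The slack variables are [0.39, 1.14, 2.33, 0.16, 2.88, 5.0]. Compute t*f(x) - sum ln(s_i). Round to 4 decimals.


Step 1: Compute log-barrier.
ln values: [-0.9416, 0.131, 0.8459, -1.8326, 1.0578, 1.6094]
phi = -(-0.9416 + 0.131 + 0.8459 - 1.8326 + 1.0578 + 1.6094) = -0.8699
Step 2: Compute augmented objective.
t*f(x) = 7.49*-6.64 = -49.7336
Total = -49.7336 - 0.8699 = -50.6035


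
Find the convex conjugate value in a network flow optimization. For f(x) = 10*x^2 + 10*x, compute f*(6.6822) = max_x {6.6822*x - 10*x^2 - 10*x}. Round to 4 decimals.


f*(y) = sup_x {y*x - a*x^2 - b*x} = sup_x {(y-b)*x - a*x^2}
FOC: (y - b) - 2a*x = 0 => x* = (y - b)/(2a)
x* = (6.6822 - 10)/(2*10) = -0.1659
f*(6.6822) = (y-b)^2/(4a) = (6.6822 - 10)^2/(4*10)
= 11.0078/40 = 0.2752


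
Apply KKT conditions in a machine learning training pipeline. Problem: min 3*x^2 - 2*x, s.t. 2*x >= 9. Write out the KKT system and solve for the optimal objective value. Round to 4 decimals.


Step 1: Try lambda = 0 (constraint inactive).
x_unc = 2/(2*3) = 0.3333
Check: 2*0.3333 = 0.6666 < 9 -- violated!
Step 2: Constraint must be active: 2*x = 9
x* = 9/2 = 4.5
lambda = (2*3*4.5 - 2)/2 = 12.5
Step 3: Compute optimal value.
f(x*) = 3*4.5^2 - 2*4.5 = 51.75


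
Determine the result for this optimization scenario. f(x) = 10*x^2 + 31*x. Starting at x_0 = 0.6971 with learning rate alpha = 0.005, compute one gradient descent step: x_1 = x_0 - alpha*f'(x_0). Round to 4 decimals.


We compute the gradient at x_0 and apply the update.
f'(x) = 20*x + 31
f'(0.6971) = 20*0.6971 + 31 = 44.942
x_1 = 0.6971 - 0.005*44.942 = 0.4724


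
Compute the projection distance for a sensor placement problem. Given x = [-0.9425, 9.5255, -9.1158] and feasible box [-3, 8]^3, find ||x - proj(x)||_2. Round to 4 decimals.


Project each component onto [-3, 8].
clip(-0.9425) = -0.9425, clip(9.5255) = 8.0, clip(-9.1158) = -3.0
Projection = [-0.9425, 8.0, -3.0]
Squared diffs: [0.0, 2.3272, 37.403]
Distance = sqrt(39.7302) = 6.3032


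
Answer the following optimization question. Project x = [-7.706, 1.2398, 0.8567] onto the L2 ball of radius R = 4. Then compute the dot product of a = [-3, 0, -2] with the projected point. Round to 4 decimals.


Step 1: Compute ||x|| (intermediates to 6 decimals).
||x|| = sqrt((-7.706)^2 + 1.2398^2 + 0.8567^2) = 7.851973
Step 2: Project.
Since ||x|| > R, scale = R/||x|| = 4/7.851973 = 0.509426, proj(x) = scale * x
proj(x) = [-3.925637, 0.631586, 0.436425]
Step 3: Dot product.
a^T * proj(x) = -3*(-3.925637) + 0*0.631586 - 2*0.436425 = 10.9041


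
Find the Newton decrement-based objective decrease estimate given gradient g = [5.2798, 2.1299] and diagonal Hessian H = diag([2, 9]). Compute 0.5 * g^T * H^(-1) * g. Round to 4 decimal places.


Step 1: H is diagonal, so H^(-1) * g = [2.6399, 0.2367].
Step 2: g^T H^(-1) g = sum_i g_i^2 / H_ii
  = (5.2798)^2/2 + (2.1299)^2/9
  = 13.9381 + 0.5041 = 14.4422
Step 3: Objective decrease = 0.5 * g^T H^(-1) g = 7.2211


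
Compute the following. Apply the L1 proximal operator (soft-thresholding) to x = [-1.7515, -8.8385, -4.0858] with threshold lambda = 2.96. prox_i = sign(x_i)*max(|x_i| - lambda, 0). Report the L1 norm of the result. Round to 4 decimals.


Soft-thresholding with lambda = 2.96:
prox(-1.7515) = sign(-1.7515)*max(|-1.7515| - 2.96, 0) = 0.0
prox(-8.8385) = sign(-8.8385)*max(|-8.8385| - 2.96, 0) = -5.8785
prox(-4.0858) = sign(-4.0858)*max(|-4.0858| - 2.96, 0) = -1.1258
prox(x) = [0.0, -5.8785, -1.1258]
||prox(x)||_1 = 0.0 + 5.8785 + 1.1258 = 7.0043


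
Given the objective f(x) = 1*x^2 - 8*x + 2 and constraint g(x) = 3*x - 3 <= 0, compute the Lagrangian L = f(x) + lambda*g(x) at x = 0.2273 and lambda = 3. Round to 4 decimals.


Step 1: Evaluate f(x).
f(0.2273) = 1*0.2273^2 - 8*0.2273 + 2 = 0.2333
Step 2: Evaluate g(x).
g(0.2273) = 3*0.2273 - 3 = -2.3181
Step 3: Compute Lagrangian.
L = 0.2333 + 3*-2.3181 = -6.721


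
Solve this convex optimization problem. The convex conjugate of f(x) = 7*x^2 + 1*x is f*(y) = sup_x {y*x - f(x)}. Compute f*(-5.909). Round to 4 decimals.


f*(y) = sup_x {y*x - a*x^2 - b*x} = sup_x {(y-b)*x - a*x^2}
FOC: (y - b) - 2a*x = 0 => x* = (y - b)/(2a)
x* = (-5.909 - 1)/(2*7) = -0.4935
f*(-5.909) = (y-b)^2/(4a) = (-5.909 - 1)^2/(4*7)
= 47.7343/28 = 1.7048


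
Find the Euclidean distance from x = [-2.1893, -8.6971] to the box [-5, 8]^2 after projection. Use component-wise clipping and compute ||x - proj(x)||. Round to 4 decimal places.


Project each component onto [-5, 8].
clip(-2.1893) = -2.1893, clip(-8.6971) = -5.0
Projection = [-2.1893, -5.0]
Squared diffs: [0.0, 13.6685]
Distance = sqrt(13.6685) = 3.6971


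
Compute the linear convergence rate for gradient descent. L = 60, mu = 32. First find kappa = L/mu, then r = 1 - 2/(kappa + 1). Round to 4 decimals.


Step 1: Compute the condition number.
kappa = L/mu = 60/32 = 1.875
Step 2: Compute the convergence rate.
r = 1 - 2/(kappa + 1) = 1 - 2*mu/(L + mu) = (L - mu)/(L + mu) = 28/92 = 0.3043


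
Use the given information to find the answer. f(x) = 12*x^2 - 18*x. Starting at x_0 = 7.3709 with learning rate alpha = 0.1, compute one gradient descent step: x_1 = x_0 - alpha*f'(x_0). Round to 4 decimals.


We compute the gradient at x_0 and apply the update.
f'(x) = 24*x - 18
f'(7.3709) = 24*7.3709 - 18 = 158.9016
x_1 = 7.3709 - 0.1*158.9016 = -8.5193


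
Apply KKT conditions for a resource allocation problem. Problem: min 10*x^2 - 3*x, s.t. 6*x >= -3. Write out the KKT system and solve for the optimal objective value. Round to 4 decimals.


Step 1: Try lambda = 0 (constraint inactive).
Stationarity: 2*10*x - 3 = 0
x* = 3/(2*10) = 0.15
Check constraint: 6*0.15 = 0.9 >= -3 -- satisfied.
Step 2: Compute optimal value.
f(x*) = 10*0.15^2 - 3*0.15 = -0.225


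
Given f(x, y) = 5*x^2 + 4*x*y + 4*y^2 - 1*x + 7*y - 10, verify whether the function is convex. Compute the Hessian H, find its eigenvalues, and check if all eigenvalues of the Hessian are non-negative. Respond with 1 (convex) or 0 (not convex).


The Hessian of f(x,y) = 5*x^2 + 4*x*y + 4*y^2 - 1*x + 7*y - 10 is:
H = [[10, 4], [4, 8]]
Trace = 10 + 8 = 18
Determinant = 10*8 - (4)^2 = 64
Discriminant = (18)^2 - 4*64 = 68.0
Eigenvalues: lambda_1 = 4.8769, lambda_2 = 13.1231
The function is convex.

1


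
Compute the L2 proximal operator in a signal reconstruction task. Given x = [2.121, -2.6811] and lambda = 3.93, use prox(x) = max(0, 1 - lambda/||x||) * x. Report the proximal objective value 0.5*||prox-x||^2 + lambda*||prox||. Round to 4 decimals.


Step 1: Compute ||x||.
||x|| = 3.4186
Step 2: Compute scaling factor.
scale = max(0, 1 - 3.93/3.4186) = 0.0
Step 3: prox(x) = [0.0, -0.0]
||prox(x)|| = 0.0
Step 4: Proximal objective.
0.5*||prox-x||^2 = 5.8435
lambda*||prox|| = 0.0
Total = 5.8435
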